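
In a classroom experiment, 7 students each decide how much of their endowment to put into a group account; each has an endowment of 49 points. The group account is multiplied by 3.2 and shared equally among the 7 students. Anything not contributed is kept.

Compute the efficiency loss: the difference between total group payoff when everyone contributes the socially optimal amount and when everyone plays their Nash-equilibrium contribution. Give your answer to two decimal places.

754.60 points

Each contributed unit returns 3.2/7 = 0.4571 to its contributor — below 1 — so contributing 0 is dominant for every player. At the Nash equilibrium everyone keeps their 49, and the group total is 7 × 49 = 343.
Each contributed unit returns 3.200 to the group as a whole (0.4571 to each of 7 players), which exceeds 1, so the social optimum is full contribution: group total = 3.200 × 343 = 1097.60.
Efficiency loss = 1097.60 − 343 = 754.60.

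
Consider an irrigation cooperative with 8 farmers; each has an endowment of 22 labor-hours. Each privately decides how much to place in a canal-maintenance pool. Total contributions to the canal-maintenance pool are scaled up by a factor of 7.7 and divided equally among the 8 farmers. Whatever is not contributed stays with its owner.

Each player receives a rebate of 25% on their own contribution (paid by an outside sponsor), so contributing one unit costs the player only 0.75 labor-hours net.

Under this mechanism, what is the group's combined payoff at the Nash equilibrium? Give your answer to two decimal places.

1399.20 labor-hours

Under the mechanism each unit contributed yields (7.7/8) / 0.75 = 1.2833 back to its contributor per unit of net cost, which exceeds 1, making full contribution the dominant choice for everyone.
At the Nash equilibrium everyone contributes 22. Group total payoff = 8 × (22 × 0.25 + 7.7 × 22) = 1399.20.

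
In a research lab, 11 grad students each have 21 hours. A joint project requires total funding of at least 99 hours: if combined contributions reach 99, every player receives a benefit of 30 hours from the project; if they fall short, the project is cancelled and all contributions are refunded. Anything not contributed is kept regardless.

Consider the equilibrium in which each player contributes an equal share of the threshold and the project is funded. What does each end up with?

42 hours

Equal share of the threshold: 99/11 = 9.
At this profile no one gains by cutting their contribution: any cut drops the total below 99, the project is cancelled, contributions are refunded, and the deviator ends with 21, which is less than 21 − 9 + 30 = 42. Contributing more than 9 just wastes the excess. So contributing exactly 9 is a best response.
Each player's payoff: 21 − 9 + 30 = 42.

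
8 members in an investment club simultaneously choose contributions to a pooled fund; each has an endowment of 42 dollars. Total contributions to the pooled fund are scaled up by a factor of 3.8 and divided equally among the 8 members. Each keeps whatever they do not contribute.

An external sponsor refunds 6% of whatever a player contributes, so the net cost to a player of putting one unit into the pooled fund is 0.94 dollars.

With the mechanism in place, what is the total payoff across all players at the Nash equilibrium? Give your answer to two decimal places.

The effective private return is (3.8/8) / 0.94 = 0.5053, which is still under 1, so the mechanism doesn't change anyone's dominant strategy: zero contribution.
At the Nash equilibrium no one contributes; group total payoff = 8 × 42 = 336.

336.00 dollars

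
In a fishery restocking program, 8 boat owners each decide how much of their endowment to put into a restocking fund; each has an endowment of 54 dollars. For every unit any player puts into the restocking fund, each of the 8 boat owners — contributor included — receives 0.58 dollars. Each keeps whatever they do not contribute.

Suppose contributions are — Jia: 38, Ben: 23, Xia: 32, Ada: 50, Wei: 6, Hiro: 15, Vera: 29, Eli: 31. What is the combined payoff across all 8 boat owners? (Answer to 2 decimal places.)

Total contributed: 38 + 23 + 32 + 50 + 6 + 15 + 29 + 31 = 224; total kept: 8 × 54 − 224 = 208.
The restocking fund pays out 0.58 × 8 × 224 = 1039.36 in aggregate.
Group total = 208 + 1039.36 = 1247.36.

1247.36 dollars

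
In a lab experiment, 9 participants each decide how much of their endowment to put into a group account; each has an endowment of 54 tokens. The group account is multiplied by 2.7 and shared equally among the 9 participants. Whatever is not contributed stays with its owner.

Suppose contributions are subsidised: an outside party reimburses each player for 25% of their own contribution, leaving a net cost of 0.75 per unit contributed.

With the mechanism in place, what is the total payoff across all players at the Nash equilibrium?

Even with the mechanism, each unit contributed returns only (2.7/9) / 0.75 = 0.4000 per unit of net cost, so contributing nothing is still dominant.
Everyone keeps their endowment and the group total is 9 × 54 = 486.

486.00 tokens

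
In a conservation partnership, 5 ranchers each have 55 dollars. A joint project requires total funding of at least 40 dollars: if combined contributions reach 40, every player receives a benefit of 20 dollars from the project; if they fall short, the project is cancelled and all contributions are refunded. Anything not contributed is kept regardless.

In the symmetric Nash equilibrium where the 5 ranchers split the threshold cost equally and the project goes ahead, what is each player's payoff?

67 dollars

Equal share of the threshold: 40/5 = 8.
At this profile no one gains by cutting their contribution: any cut drops the total below 40, the project is cancelled, contributions are refunded, and the deviator ends with 55, which is less than 55 − 8 + 20 = 67. Contributing more than 8 just wastes the excess. So contributing exactly 8 is a best response.
Each player's payoff: 55 − 8 + 20 = 67.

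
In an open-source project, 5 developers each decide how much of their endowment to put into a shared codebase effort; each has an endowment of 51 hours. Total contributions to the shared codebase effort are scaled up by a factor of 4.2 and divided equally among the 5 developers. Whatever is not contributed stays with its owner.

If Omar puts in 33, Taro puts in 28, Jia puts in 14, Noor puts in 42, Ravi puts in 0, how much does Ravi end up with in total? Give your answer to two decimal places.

Total contributed: 33 + 28 + 14 + 42 + 0 = 117.
Each receives 4.2 × 117 / 5 = 98.28 from the shared codebase effort.
Ravi keeps 51 − 0 = 51, so Ravi's payoff is 51 + 98.28 = 149.28.

149.28 hours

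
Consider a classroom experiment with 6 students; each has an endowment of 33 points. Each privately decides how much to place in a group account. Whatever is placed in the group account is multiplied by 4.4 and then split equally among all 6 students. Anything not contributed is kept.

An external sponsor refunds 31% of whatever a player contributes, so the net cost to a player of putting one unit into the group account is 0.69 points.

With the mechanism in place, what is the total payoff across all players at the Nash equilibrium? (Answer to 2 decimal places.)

932.58 points

The effective private return per unit is now (4.4/6) / 0.69 = 1.0628 > 1, so every player's dominant strategy flips to full contribution.
So the Nash equilibrium is full contribution by all 6; the group earns 6 × (33 × 0.31 + 4.4 × 33) = 932.58.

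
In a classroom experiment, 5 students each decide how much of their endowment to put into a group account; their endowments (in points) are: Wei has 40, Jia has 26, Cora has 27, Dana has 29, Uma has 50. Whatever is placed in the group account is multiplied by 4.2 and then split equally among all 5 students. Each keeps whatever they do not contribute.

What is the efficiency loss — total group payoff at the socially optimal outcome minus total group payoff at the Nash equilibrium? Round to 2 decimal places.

The private return per contributed unit is 4.2/5 = 0.8400 < 1 for every player regardless of endowment, so the Nash equilibrium is zero contribution and the group total is Σ E_j = 40 + 26 + 27 + 29 + 50 = 172.
Each contributed unit returns 4.200 to the group, so the social optimum is full contribution by everyone: group total = 4.200 × 172 = 722.40.
Efficiency loss = (4.200 − 1) × 172 = 550.40.

550.40 points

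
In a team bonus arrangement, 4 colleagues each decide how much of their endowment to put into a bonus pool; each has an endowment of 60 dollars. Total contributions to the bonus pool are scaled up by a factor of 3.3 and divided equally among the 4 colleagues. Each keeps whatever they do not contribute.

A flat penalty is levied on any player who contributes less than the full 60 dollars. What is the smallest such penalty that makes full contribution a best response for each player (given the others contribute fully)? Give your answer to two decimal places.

Given the others contribute fully, the best deviation is to contribute 0 (any partial contribution still incurs the fine and gives up units whose private return 0.8250 is below 1).
Deviating from 60 to 0 saves 60 dollars but forfeits the deviator's share of the drop in the bonus pool: 3.3/4 × 60 = 49.50.
So the deviation gain is 60 − 49.50 = 10.50, and the fine must be at least 10.50 dollars to wipe it out.

10.50 dollars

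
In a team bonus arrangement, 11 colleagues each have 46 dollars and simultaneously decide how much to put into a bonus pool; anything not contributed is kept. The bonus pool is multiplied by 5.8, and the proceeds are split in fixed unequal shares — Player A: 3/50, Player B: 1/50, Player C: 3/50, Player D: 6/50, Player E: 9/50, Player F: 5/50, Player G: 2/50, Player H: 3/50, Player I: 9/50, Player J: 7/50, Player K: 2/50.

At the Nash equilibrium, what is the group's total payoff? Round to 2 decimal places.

947.60 dollars

A player with share s gets back 5.8·s per unit contributed, so full contribution is dominant for anyone with s > 1/5.8 = 0.1724 and zero contribution is dominant for anyone below.
The shares above 0.1724 belong to Player E and Player I, contributing 46 each; the remaining 9 contribute 0. Total contributed: 92.
The bonus pool pays out 5.8 × 92 = 533.60 in total (split across the unequal shares, but the aggregate is all that matters for the group sum).
The 9 free-riders keep 46 each, adding 414. Group total = 414 + 533.60 = 947.60.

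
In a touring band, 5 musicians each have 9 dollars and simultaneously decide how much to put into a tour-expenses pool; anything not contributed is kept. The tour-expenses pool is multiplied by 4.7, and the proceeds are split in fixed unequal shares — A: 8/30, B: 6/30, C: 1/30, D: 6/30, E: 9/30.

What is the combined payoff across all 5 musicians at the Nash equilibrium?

Each unit j contributes comes back to j as 4.7 × (j's share), so j prefers to contribute only if that share exceeds 1/4.7 = 0.2128; otherwise keeping the unit dominates.
A and E are above the threshold, contributing 9 each; the remaining 3 contribute 0. Total contributed: 18.
The tour-expenses pool pays out 4.7 × 18 = 84.60 in total (split across the unequal shares, but the aggregate is all that matters for the group sum).
The 3 free-riders keep 9 each, adding 27. Group total = 27 + 84.60 = 111.60.

111.60 dollars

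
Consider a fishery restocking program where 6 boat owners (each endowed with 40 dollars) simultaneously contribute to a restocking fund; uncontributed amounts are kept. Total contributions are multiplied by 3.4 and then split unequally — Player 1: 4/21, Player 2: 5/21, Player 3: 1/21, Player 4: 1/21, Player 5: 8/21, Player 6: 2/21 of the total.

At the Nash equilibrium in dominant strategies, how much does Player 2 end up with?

Each unit j contributes comes back to j as 3.4 × (j's share), so j prefers to contribute only if that share exceeds 1/3.4 = 0.2941; otherwise keeping the unit dominates.
The only share above 0.2941 is Player 5's 8/21, contributing 40; the remaining 5 contribute 0. Total contributed: 40.
Player 2 keeps 40 and receives 3.4 × 40 × 5/21 = 32.38 from the restocking fund, for a payoff of 72.38.

72.38 dollars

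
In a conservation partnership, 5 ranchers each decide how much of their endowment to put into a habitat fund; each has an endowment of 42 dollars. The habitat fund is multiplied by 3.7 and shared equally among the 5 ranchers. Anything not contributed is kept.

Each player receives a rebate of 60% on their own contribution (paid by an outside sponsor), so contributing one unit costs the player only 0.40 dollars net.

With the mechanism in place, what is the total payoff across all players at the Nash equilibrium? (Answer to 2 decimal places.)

903.00 dollars

The effective private return per unit is now (3.7/5) / 0.40 = 1.8500 > 1, so every player's dominant strategy flips to full contribution.
So the Nash equilibrium is full contribution by all 5; the group earns 5 × (42 × 0.60 + 3.7 × 42) = 903.00.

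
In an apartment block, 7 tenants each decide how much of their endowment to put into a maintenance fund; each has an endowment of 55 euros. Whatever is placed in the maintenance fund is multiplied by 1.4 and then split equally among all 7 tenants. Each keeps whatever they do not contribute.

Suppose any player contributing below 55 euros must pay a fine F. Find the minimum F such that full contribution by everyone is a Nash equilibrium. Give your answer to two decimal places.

Given the others contribute fully, the best deviation is to contribute 0 (any partial contribution still incurs the fine and gives up units whose private return 0.2000 is below 1).
Deviating from 55 to 0 saves 55 euros but forfeits the deviator's share of the drop in the maintenance fund: 1.4/7 × 55 = 11.00.
So the deviation gain is 55 − 11.00 = 44.00, and the fine must be at least 44.00 euros to wipe it out.

44.00 euros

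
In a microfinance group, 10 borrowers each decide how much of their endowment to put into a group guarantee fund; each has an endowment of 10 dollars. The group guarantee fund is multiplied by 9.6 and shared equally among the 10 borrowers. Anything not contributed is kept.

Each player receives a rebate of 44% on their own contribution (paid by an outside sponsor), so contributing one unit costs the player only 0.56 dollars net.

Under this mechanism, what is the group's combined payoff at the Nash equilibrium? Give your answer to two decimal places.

1004.00 dollars

The effective private return per unit is now (9.6/10) / 0.56 = 1.7143 > 1, so every player's dominant strategy flips to full contribution.
At the Nash equilibrium everyone contributes 10. Group total payoff = 10 × (10 × 0.44 + 9.6 × 10) = 1004.00.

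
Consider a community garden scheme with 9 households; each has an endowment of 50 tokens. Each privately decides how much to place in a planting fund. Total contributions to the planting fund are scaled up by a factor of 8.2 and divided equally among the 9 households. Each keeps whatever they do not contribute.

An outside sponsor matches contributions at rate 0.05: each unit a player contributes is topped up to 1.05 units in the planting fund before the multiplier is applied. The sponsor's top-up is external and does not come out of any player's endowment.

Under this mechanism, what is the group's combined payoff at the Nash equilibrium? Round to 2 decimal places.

Even with the mechanism, each unit contributed returns only 8.2 × 1.05 / 9 = 0.9567 per unit of net cost, so contributing nothing is still dominant.
Everyone keeps their endowment and the group total is 9 × 50 = 450.

450.00 tokens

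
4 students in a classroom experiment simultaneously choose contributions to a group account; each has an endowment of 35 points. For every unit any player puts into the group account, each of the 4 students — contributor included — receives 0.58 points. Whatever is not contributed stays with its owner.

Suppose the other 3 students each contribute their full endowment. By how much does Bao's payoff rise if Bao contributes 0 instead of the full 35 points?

14.70 points

Switching from a contribution of 35 to 0 lets Bao keep an extra 35 points, but lowers the group account by 35, which costs Bao their own share of that drop: 0.58 × 35 = 20.30.
Net gain = 35 − 20.30 = 14.70. The private return per contributed unit (0.58) is below 1, so free-riding is indeed the best response regardless of what the others do.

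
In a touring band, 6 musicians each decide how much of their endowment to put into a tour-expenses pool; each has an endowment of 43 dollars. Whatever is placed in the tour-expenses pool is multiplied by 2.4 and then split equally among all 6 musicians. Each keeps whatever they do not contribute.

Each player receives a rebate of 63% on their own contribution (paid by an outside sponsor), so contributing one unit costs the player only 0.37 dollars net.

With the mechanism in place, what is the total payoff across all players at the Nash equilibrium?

781.74 dollars

With the mechanism, a contributed unit returns (2.4/6) / 0.37 = 1.0811 per unit of net cost to the contributor — now above 1 — so contributing fully is weakly dominant for every player.
At the Nash equilibrium everyone contributes 43. Group total payoff = 6 × (43 × 0.63 + 2.4 × 43) = 781.74.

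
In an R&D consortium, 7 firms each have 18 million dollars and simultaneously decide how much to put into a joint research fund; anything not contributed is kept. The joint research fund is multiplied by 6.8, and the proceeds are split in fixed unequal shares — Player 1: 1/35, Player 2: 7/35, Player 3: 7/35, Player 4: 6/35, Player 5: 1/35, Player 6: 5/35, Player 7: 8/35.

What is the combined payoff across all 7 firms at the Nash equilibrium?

For player j, contributing a unit is worthwhile iff 6.8 × (j's share) ≥ 1, i.e. iff j's share is at least 0.1471.
Player 2, Player 3, Player 4 and Player 7 clear that bar, contributing 18 each; the remaining 3 contribute 0. Total contributed: 72.
The joint research fund pays out 6.8 × 72 = 489.60 in total (split across the unequal shares, but the aggregate is all that matters for the group sum).
The 3 free-riders keep 18 each, adding 54. Group total = 54 + 489.60 = 543.60.

543.60 million dollars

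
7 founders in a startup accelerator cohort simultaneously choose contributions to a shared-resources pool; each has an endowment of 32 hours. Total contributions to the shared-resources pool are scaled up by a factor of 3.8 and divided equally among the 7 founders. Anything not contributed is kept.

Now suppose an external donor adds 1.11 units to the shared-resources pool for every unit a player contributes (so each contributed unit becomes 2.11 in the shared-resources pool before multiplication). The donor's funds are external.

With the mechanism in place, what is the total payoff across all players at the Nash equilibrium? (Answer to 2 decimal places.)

Under the mechanism each unit contributed yields 3.8 × 2.11 / 7 = 1.1454 back to its contributor per unit of net cost, which exceeds 1, making full contribution the dominant choice for everyone.
So the Nash equilibrium is full contribution by all 7; the group earns 3.8 × 2.11 × 224 = 1796.03.

1796.03 hours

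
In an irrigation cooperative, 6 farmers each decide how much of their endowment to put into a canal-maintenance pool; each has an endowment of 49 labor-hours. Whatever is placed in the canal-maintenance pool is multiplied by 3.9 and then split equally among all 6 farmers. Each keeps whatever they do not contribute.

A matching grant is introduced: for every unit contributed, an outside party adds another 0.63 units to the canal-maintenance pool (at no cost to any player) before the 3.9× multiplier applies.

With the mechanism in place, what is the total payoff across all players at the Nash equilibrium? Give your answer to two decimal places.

1868.96 labor-hours

Under the mechanism each unit contributed yields 3.9 × 1.63 / 6 = 1.0595 back to its contributor per unit of net cost, which exceeds 1, making full contribution the dominant choice for everyone.
So the Nash equilibrium is full contribution by all 6; the group earns 3.9 × 1.63 × 294 = 1868.96.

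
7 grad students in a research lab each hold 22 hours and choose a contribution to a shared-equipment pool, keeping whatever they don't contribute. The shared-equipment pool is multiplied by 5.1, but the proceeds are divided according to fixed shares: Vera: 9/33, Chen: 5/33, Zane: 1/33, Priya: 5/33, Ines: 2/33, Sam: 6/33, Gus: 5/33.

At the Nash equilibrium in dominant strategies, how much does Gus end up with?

39.00 hours

Player j's private return per contributed unit is 5.1 × (j's share). Contributing is weakly dominant for j when that share is at least 1/5.1 = 0.1961, and contributing 0 is dominant otherwise.
Vera alone (share 9/33) is above the threshold, contributing 22; the remaining 6 contribute 0. Total contributed: 22.
Gus keeps 22 and receives 5.1 × 22 × 5/33 = 17.00 from the shared-equipment pool, for a payoff of 39.00.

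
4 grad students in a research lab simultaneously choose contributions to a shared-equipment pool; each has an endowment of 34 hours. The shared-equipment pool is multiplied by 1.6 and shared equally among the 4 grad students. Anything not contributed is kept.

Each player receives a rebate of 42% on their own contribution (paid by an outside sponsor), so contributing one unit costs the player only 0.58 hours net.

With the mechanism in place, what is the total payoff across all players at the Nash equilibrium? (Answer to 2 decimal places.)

136.00 hours

The effective private return is (1.6/4) / 0.58 = 0.6897, which is still under 1, so the mechanism doesn't change anyone's dominant strategy: zero contribution.
Everyone keeps their endowment and the group total is 4 × 34 = 136.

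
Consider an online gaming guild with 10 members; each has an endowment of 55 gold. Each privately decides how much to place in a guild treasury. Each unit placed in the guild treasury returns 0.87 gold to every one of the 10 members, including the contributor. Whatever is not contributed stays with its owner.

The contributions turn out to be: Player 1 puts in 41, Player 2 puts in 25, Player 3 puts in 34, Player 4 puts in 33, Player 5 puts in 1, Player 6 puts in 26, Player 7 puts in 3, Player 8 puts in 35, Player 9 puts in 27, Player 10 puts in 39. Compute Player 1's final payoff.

Total contributed: 41 + 25 + 34 + 33 + 1 + 26 + 3 + 35 + 27 + 39 = 264.
Each receives 0.87 × 264 = 229.68 from the guild treasury.
Player 1 keeps 55 − 41 = 14, so Player 1's payoff is 14 + 229.68 = 243.68.

243.68 gold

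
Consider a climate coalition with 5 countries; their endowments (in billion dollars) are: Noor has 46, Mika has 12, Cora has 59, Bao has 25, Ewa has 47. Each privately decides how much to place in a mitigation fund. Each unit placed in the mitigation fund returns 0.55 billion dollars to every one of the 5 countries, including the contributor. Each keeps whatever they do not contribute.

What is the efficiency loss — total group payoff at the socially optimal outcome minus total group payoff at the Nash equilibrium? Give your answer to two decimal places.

The private return per contributed unit is 0.55 < 1 for everyone, so the Nash equilibrium is zero contribution and the group total is Σ E_j = 46 + 12 + 59 + 25 + 47 = 189.
Each contributed unit returns 2.750 to the group, so the social optimum is full contribution by everyone: group total = 2.750 × 189 = 519.75.
Efficiency loss = (2.750 − 1) × 189 = 330.75.

330.75 billion dollars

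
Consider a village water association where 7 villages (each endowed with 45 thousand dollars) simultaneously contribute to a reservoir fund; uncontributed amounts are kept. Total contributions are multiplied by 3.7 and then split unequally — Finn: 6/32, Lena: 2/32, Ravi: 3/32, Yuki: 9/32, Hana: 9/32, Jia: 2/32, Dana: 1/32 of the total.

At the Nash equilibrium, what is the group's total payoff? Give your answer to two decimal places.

558.00 thousand dollars

For player j, contributing a unit is worthwhile iff 3.7 × (j's share) ≥ 1, i.e. iff j's share is at least 0.2703.
The shares above 0.2703 belong to Yuki and Hana, contributing 45 each; the remaining 5 contribute 0. Total contributed: 90.
The reservoir fund pays out 3.7 × 90 = 333.00 in total (split across the unequal shares, but the aggregate is all that matters for the group sum).
The 5 free-riders keep 45 each, adding 225. Group total = 225 + 333.00 = 558.00.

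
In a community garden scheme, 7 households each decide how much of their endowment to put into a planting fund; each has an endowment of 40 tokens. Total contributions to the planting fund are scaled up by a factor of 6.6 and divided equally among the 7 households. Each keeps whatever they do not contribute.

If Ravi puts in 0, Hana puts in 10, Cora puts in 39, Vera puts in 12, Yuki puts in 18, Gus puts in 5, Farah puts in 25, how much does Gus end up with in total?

137.77 tokens

Total contributed: 0 + 10 + 39 + 12 + 18 + 5 + 25 = 109.
Each receives 6.6 × 109 / 7 = 102.77 from the planting fund.
Gus keeps 40 − 5 = 35, so Gus's payoff is 35 + 102.77 = 137.77.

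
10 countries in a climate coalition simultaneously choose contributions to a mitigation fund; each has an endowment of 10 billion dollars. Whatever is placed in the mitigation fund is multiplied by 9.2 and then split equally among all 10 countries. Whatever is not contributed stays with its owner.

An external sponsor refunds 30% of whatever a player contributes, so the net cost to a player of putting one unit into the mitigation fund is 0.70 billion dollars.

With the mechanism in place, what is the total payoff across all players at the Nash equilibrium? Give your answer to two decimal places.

The effective private return per unit is now (9.2/10) / 0.70 = 1.3143 > 1, so every player's dominant strategy flips to full contribution.
So the Nash equilibrium is full contribution by all 10; the group earns 10 × (10 × 0.30 + 9.2 × 10) = 950.00.

950.00 billion dollars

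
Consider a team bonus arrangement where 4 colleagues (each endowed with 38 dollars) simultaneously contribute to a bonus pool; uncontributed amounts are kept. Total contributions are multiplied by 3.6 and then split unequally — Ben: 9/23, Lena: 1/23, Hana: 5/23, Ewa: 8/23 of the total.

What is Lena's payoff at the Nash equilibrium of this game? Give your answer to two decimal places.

Each unit j contributes comes back to j as 3.6 × (j's share), so j prefers to contribute only if that share exceeds 1/3.6 = 0.2778; otherwise keeping the unit dominates.
Ben and Ewa clear that bar, contributing 38 each; the remaining 2 contribute 0. Total contributed: 76.
Lena keeps 38 and receives 3.6 × 76 × 1/23 = 11.90 from the bonus pool, for a payoff of 49.90.

49.90 dollars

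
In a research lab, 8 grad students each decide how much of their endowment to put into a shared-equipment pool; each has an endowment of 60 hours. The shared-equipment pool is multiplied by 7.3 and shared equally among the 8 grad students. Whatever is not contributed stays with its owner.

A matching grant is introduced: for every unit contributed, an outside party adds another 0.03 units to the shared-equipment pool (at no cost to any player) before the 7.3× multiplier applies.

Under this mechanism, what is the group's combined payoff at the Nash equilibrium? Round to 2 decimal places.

Even with the mechanism, each unit contributed returns only 7.3 × 1.03 / 8 = 0.9399 per unit of net cost, so contributing nothing is still dominant.
Everyone keeps their endowment and the group total is 8 × 60 = 480.

480.00 hours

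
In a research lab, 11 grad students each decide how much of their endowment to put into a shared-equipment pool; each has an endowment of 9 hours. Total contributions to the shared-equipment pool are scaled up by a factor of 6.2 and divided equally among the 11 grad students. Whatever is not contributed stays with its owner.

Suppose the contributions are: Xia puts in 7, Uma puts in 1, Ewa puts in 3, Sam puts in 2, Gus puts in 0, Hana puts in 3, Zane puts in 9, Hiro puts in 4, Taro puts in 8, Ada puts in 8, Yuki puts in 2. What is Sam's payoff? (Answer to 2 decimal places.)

33.49 hours

Total contributed: 7 + 1 + 3 + 2 + 0 + 3 + 9 + 4 + 8 + 8 + 2 = 47.
Each receives 6.2 × 47 / 11 = 26.49 from the shared-equipment pool.
Sam keeps 9 − 2 = 7, so Sam's payoff is 7 + 26.49 = 33.49.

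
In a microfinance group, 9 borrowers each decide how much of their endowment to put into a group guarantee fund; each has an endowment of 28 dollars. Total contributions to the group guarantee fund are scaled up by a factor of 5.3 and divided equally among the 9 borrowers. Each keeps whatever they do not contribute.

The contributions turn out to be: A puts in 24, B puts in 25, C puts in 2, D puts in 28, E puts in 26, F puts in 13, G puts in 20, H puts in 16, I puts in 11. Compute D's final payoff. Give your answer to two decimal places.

97.17 dollars

Total contributed: 24 + 25 + 2 + 28 + 26 + 13 + 20 + 16 + 11 = 165.
Each receives 5.3 × 165 / 9 = 97.17 from the group guarantee fund.
D keeps 28 − 28 = 0, so D's payoff is 0 + 97.17 = 97.17.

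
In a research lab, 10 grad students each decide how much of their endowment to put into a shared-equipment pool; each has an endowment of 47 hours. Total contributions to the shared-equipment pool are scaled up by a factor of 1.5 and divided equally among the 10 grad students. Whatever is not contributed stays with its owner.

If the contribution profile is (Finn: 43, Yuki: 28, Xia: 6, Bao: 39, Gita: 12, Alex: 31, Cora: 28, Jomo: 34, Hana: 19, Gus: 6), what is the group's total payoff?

Total contributed: 43 + 28 + 6 + 39 + 12 + 31 + 28 + 34 + 19 + 6 = 246; total kept: 10 × 47 − 246 = 224.
The shared-equipment pool pays out 1.5 × 246 = 369.00 in aggregate.
Group total = 224 + 369.00 = 593.00.

593.00 hours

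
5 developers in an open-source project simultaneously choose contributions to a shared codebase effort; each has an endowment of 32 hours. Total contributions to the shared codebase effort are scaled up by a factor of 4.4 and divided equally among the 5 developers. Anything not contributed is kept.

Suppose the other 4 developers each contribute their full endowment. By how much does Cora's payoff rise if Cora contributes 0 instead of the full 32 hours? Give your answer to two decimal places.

Switching from a contribution of 32 to 0 lets Cora keep an extra 32 hours, but lowers the shared codebase effort by 32, which costs Cora their own share of that drop: 4.4/5 × 32 = 28.16.
Net gain = 32 − 28.16 = 3.84. The private return per contributed unit (0.8800) is below 1, so free-riding is indeed the best response regardless of what the others do.

3.84 hours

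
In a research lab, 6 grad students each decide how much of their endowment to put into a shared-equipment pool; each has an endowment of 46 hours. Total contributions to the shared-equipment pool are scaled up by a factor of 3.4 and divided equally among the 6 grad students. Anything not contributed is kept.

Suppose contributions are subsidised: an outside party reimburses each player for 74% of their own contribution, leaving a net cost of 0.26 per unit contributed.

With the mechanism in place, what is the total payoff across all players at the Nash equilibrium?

1142.64 hours

The effective private return per unit is now (3.4/6) / 0.26 = 2.1795 > 1, so every player's dominant strategy flips to full contribution.
So the Nash equilibrium is full contribution by all 6; the group earns 6 × (46 × 0.74 + 3.4 × 46) = 1142.64.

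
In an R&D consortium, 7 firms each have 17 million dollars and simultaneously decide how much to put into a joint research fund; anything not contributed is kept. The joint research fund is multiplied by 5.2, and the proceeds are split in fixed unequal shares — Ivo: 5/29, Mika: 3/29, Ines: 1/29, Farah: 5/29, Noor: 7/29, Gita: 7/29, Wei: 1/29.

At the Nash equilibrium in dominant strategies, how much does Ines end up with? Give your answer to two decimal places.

23.10 million dollars

For player j, contributing a unit is worthwhile iff 5.2 × (j's share) ≥ 1, i.e. iff j's share is at least 0.1923.
Noor and Gita are above the threshold, contributing 17 each; the remaining 5 contribute 0. Total contributed: 34.
Ines keeps 17 and receives 5.2 × 34 × 1/29 = 6.10 from the joint research fund, for a payoff of 23.10.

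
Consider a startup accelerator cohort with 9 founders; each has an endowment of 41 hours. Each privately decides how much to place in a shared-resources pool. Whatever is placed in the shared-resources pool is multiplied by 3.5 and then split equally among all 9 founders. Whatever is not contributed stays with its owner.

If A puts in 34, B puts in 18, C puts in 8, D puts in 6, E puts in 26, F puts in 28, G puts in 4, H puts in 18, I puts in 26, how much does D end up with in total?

Total contributed: 34 + 18 + 8 + 6 + 26 + 28 + 4 + 18 + 26 = 168.
Each receives 3.5 × 168 / 9 = 65.33 from the shared-resources pool.
D keeps 41 − 6 = 35, so D's payoff is 35 + 65.33 = 100.33.

100.33 hours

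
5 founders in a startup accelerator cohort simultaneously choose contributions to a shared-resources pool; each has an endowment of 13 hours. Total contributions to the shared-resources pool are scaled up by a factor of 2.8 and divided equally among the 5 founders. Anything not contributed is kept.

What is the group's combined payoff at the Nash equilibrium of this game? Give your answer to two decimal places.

65.00 hours

Each contributed unit returns 2.8/5 = 0.5600 to its contributor — below 1 — so contributing 0 is dominant for every player. At the Nash equilibrium everyone keeps their 13, and the group total is 5 × 13 = 65.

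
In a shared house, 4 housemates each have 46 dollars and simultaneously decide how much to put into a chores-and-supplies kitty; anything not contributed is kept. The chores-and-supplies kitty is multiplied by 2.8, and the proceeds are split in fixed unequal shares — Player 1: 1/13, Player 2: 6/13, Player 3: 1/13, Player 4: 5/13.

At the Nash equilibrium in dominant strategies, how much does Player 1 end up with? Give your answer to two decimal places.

65.82 dollars

Each unit j contributes comes back to j as 2.8 × (j's share), so j prefers to contribute only if that share exceeds 1/2.8 = 0.3571; otherwise keeping the unit dominates.
Player 2 and Player 4 clear that bar, contributing 46 each; the remaining 2 contribute 0. Total contributed: 92.
Player 1 keeps 46 and receives 2.8 × 92 × 1/13 = 19.82 from the chores-and-supplies kitty, for a payoff of 65.82.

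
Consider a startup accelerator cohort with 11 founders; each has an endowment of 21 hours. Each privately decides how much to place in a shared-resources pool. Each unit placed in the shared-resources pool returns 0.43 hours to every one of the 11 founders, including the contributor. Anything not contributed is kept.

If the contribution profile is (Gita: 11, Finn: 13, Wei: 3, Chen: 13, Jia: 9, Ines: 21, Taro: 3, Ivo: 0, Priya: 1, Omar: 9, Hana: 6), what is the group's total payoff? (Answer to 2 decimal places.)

562.97 hours

Total contributed: 11 + 13 + 3 + 13 + 9 + 21 + 3 + 0 + 1 + 9 + 6 = 89; total kept: 11 × 21 − 89 = 142.
The shared-resources pool pays out 0.43 × 11 × 89 = 420.97 in aggregate.
Group total = 142 + 420.97 = 562.97.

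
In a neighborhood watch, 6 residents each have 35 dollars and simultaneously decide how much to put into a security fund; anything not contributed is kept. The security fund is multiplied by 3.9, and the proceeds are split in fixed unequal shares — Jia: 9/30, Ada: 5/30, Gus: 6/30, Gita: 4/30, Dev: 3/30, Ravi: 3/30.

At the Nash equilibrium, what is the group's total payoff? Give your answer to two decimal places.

311.50 dollars

A player with share s gets back 3.9·s per unit contributed, so full contribution is dominant for anyone with s > 1/3.9 = 0.2564 and zero contribution is dominant for anyone below.
The only share above 0.2564 is Jia's 9/30, contributing 35; the remaining 5 contribute 0. Total contributed: 35.
The security fund pays out 3.9 × 35 = 136.50 in total (split across the unequal shares, but the aggregate is all that matters for the group sum).
The 5 free-riders keep 35 each, adding 175. Group total = 175 + 136.50 = 311.50.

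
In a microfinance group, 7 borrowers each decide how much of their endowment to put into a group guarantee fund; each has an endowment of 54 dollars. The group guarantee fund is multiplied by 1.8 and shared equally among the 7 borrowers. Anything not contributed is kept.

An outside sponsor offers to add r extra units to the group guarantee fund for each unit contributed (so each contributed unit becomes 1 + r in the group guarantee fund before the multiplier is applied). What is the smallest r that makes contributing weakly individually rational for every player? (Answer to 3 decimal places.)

With matching at rate r, one contributed unit becomes (1 + r) in the group guarantee fund and returns 1.8 × (1 + r) / 7 to the contributor.
Setting this equal to 1: 1 + r = 7/1.8 = 3.8889.
So the minimum matching rate is r = 3.8889 − 1 = 2.889.

2.889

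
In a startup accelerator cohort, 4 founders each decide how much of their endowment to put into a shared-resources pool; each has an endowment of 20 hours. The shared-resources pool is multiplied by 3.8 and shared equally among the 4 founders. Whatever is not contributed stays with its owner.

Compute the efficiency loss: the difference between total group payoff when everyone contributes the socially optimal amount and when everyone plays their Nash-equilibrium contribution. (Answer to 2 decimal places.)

Each contributed unit returns 3.8/4 = 0.9500 to its contributor — below 1 — so contributing 0 is dominant for every player. At the Nash equilibrium everyone keeps their 20, and the group total is 4 × 20 = 80.
Each contributed unit returns 3.800 to the group as a whole (0.9500 to each of 4 players), which exceeds 1, so the social optimum is full contribution: group total = 3.800 × 80 = 304.00.
Efficiency loss = 304.00 − 80 = 224.00.

224.00 hours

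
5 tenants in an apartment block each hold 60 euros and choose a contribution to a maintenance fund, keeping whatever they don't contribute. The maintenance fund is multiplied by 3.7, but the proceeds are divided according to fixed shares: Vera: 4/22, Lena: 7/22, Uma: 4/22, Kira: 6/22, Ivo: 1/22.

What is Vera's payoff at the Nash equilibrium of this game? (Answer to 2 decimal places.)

140.73 euros

A player with share s gets back 3.7·s per unit contributed, so full contribution is dominant for anyone with s > 1/3.7 = 0.2703 and zero contribution is dominant for anyone below.
Lena and Kira clear that bar, contributing 60 each; the remaining 3 contribute 0. Total contributed: 120.
Vera keeps 60 and receives 3.7 × 120 × 4/22 = 80.73 from the maintenance fund, for a payoff of 140.73.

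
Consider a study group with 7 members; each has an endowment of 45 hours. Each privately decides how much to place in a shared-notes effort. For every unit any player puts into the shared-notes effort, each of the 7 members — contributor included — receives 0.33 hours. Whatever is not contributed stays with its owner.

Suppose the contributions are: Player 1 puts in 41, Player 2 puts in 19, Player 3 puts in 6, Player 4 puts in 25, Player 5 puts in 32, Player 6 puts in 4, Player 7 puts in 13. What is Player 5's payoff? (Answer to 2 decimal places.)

59.20 hours

Total contributed: 41 + 19 + 6 + 25 + 32 + 4 + 13 = 140.
Each receives 0.33 × 140 = 46.20 from the shared-notes effort.
Player 5 keeps 45 − 32 = 13, so Player 5's payoff is 13 + 46.20 = 59.20.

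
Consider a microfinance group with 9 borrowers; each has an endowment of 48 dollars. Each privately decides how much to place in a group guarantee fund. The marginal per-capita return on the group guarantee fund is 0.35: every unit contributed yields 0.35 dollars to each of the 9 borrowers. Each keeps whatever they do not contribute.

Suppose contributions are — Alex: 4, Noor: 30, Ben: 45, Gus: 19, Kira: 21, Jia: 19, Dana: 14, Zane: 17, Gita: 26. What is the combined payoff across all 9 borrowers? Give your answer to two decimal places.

Total contributed: 4 + 30 + 45 + 19 + 21 + 19 + 14 + 17 + 26 = 195; total kept: 9 × 48 − 195 = 237.
The group guarantee fund pays out 0.35 × 9 × 195 = 614.25 in aggregate.
Group total = 237 + 614.25 = 851.25.

851.25 dollars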